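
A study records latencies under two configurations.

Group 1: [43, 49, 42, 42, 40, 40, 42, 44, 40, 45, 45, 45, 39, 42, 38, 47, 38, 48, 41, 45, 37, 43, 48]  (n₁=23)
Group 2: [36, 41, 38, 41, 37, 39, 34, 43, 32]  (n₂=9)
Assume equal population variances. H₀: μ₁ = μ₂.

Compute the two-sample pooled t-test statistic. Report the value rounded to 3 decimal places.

test statistic = 3.584

x̄₁=42.739, s₁=3.401, n₁=23
x̄₂=37.889, s₂=3.551, n₂=9
s_p² = [22·3.401² + 8·3.551²]/30 = 11.8441
SE = √(s_p²·(1/23+1/9)) = 1.3531
t = (42.739−37.889)/1.3531 = 3.5844
df = 30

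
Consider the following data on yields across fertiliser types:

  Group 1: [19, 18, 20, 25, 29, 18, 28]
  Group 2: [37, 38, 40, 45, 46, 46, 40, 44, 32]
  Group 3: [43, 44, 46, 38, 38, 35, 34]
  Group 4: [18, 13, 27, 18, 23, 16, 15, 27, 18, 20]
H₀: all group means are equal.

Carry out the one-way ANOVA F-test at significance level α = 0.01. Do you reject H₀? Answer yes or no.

reject H₀: yes

Group means [22.43, 40.89, 39.71, 19.50], grand mean 30.242
SSB = Σnᵢ(x̄ᵢ−x̄)² = 3229.529; SSW = ΣΣ(x−x̄ᵢ)² = 656.532
MSB = 3229.529/3 = 1076.5096; MSW = 656.532/29 = 22.6390
F = MSB/MSW = 47.5511
df = (3, 29)
p-value (upper-tail) = 0.00000
At α=0.01: p < α → reject H₀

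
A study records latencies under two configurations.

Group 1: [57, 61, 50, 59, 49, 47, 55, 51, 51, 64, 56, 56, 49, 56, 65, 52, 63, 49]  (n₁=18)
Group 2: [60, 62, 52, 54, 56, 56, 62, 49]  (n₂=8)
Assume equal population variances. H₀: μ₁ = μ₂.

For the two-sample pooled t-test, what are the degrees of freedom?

degrees of freedom = 24

df = n₁ + n₂ − 2 = 18 + 8 − 2 = 24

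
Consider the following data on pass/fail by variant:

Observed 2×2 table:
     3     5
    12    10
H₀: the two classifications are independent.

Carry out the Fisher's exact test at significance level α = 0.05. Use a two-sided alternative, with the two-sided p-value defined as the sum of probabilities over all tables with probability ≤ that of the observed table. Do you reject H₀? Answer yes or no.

reject H₀: no

Margins: r₁=8, r₂=22, c₁=15, c₂=15, n=30
p_obs = C(8,3)·C(22,12)/C(30,15); sum pmf over tables with pmf ≤ p_obs
p-value (two-sided) = 0.68166
At α=0.05: p ≥ α → fail to reject H₀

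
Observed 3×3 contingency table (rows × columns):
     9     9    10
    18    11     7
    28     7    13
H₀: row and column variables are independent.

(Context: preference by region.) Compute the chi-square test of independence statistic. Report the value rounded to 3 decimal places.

Row totals [28, 36, 48], col totals [55, 27, 30], n=112
χ² = (9−13.75)²/13.75 + (9−6.75)²/6.75 + (10−7.50)²/7.50 + (18−17.68)²/17.68 + (11−8.68)²/8.68 + (7−9.64)²/9.64 + (28−23.57)²/23.57 + (7−11.57)²/11.57 + (13−12.86)²/12.86 = 7.2150
df = 4

test statistic = 7.215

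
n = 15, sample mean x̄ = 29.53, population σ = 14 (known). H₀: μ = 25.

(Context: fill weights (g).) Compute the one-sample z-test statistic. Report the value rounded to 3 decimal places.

SE = σ/√n = 14/√15 = 3.6148
z = (x̄−μ₀)/SE = (29.53−25)/3.6148 = 1.2532

test statistic = 1.253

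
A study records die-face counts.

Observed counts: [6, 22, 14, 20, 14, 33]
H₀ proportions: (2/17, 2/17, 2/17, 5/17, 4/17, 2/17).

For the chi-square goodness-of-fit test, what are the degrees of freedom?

df = k − 1 = 6 − 1 = 5

degrees of freedom = 5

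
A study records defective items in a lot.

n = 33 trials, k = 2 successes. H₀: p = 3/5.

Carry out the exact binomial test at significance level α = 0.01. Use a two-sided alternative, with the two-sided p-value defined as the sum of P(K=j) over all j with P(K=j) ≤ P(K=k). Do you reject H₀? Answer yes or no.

reject H₀: yes

Exact binomial: n=33, k=2, p₀=3/5=0.6000
P(X=j) = C(n,j)·p₀^j·(1−p₀)^(n−j); p = Σ P(X=j) over j with P(X=j) ≤ P(X=2)
p-value (two-sided) = 0.00000
At α=0.01: p < α → reject H₀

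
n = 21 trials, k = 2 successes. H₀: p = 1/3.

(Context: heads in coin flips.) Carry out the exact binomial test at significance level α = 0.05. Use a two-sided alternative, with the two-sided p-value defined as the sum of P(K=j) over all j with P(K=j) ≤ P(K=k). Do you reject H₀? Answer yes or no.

Exact binomial: n=21, k=2, p₀=1/3=0.3333
P(X=j) = C(n,j)·p₀^j·(1−p₀)^(n−j); p = Σ P(X=j) over j with P(X=j) ≤ P(X=2)
p-value (two-sided) = 0.01964
At α=0.05: p < α → reject H₀

reject H₀: yes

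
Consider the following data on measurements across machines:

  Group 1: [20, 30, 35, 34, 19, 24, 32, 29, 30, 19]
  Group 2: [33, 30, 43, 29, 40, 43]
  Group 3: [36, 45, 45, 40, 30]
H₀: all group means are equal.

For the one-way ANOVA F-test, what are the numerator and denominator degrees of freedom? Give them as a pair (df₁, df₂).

k = 3 groups, N = 21 total
df = (k−1, N−k) = (3−1, 21−3) = (2, 18)

degrees of freedom = [2, 18]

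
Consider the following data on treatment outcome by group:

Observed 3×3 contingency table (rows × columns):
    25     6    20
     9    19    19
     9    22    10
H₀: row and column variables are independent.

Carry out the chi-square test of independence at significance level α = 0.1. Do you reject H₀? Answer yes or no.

reject H₀: yes

Row totals [51, 47, 41], col totals [43, 47, 49], n=139
χ² = (25−15.78)²/15.78 + (6−17.24)²/17.24 + (20−17.98)²/17.98 + (9−14.54)²/14.54 + (19−15.89)²/15.89 + (19−16.57)²/16.57 + (9−12.68)²/12.68 + (22−13.86)²/13.86 + (10−14.45)²/14.45 = 23.2439
df = 4
p-value (upper-tail) = 0.00011
At α=0.1: p < α → reject H₀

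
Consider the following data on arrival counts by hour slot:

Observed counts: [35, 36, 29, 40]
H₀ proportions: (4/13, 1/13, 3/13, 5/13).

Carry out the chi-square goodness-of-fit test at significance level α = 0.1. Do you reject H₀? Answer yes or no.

n = 140; E_i = n·p_i = [43.08, 10.77, 32.31, 53.85]
χ² = (35−43.08)²/43.08 + (36−10.77)²/10.77 + (29−32.31)²/32.31 + (40−53.85)²/53.85 = 64.5256
df = 3
p-value (upper-tail) = 0.00000
At α=0.1: p < α → reject H₀

reject H₀: yes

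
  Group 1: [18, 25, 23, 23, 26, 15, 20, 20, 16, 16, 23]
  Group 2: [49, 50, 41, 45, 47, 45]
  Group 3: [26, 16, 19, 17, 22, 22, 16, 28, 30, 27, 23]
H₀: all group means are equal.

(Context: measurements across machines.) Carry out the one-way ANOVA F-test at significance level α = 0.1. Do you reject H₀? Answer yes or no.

Group means [20.45, 46.17, 22.36], grand mean 26.714
SSB = Σnᵢ(x̄ᵢ−x̄)² = 2909.608; SSW = ΣΣ(x−x̄ᵢ)² = 446.106
MSB = 2909.608/2 = 1454.8041; MSW = 446.106/25 = 17.8442
F = MSB/MSW = 81.5279
df = (2, 25)
p-value (upper-tail) = 0.00000
At α=0.1: p < α → reject H₀

reject H₀: yes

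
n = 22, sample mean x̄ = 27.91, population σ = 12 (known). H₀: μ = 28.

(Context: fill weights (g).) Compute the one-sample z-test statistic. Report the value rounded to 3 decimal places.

test statistic = -0.035

SE = σ/√n = 12/√22 = 2.5584
z = (x̄−μ₀)/SE = (27.91−28)/2.5584 = -0.0352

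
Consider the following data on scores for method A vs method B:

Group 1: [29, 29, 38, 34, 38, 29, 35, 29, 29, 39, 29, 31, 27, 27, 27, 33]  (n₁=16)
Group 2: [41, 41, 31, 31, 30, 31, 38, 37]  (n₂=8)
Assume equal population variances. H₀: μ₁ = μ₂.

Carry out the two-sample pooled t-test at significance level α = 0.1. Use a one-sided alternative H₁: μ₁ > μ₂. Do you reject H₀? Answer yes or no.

x̄₁=31.438, s₁=4.163, n₁=16
x̄₂=35.000, s₂=4.751, n₂=8
s_p² = [15·4.163² + 7·4.751²]/22 = 18.9972
SE = √(s_p²·(1/16+1/8)) = 1.8873
t = (31.438−35.000)/1.8873 = -1.8876
df = 22
p-value (one-sided, H₁ greater) = 0.96383
At α=0.1: p ≥ α → fail to reject H₀

reject H₀: no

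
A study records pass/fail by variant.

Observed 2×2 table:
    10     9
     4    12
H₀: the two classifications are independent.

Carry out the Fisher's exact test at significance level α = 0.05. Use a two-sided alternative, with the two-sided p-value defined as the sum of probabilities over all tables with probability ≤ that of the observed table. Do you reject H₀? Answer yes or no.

reject H₀: no

Margins: r₁=19, r₂=16, c₁=14, c₂=21, n=35
p_obs = C(19,10)·C(16,4)/C(35,14); sum pmf over tables with pmf ≤ p_obs
p-value (two-sided) = 0.16619
At α=0.05: p ≥ α → fail to reject H₀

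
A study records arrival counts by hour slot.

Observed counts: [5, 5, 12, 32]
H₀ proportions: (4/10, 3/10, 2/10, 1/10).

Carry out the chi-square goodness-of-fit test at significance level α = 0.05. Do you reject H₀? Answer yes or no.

n = 54; E_i = n·p_i = [21.60, 16.20, 10.80, 5.40]
χ² = (5−21.60)²/21.60 + (5−16.20)²/16.20 + (12−10.80)²/10.80 + (32−5.40)²/5.40 = 151.6636
df = 3
p-value (upper-tail) = 0.00000
At α=0.05: p < α → reject H₀

reject H₀: yes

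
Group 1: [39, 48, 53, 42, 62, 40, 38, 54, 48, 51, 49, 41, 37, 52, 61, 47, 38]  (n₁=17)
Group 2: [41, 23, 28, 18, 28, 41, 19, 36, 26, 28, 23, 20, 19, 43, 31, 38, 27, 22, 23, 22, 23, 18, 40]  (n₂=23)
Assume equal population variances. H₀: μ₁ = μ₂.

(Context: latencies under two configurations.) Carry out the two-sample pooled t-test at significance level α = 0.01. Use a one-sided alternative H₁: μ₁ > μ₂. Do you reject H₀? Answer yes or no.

reject H₀: yes

x̄₁=47.059, s₁=7.862, n₁=17
x̄₂=27.696, s₂=8.204, n₂=23
s_p² = [16·7.862² + 22·8.204²]/38 = 64.9950
SE = √(s_p²·(1/17+1/23)) = 2.5786
t = (47.059−27.696)/2.5786 = 7.5092
df = 38
p-value (one-sided, H₁ greater) = 0.00000
At α=0.01: p < α → reject H₀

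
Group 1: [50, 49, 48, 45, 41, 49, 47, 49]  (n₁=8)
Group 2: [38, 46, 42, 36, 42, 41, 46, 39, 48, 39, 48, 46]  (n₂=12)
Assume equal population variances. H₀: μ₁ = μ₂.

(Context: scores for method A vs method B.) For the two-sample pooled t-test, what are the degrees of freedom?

df = n₁ + n₂ − 2 = 8 + 12 − 2 = 18

degrees of freedom = 18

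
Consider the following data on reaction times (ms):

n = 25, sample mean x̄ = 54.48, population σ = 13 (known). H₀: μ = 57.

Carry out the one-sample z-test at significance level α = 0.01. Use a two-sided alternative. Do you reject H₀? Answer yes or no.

SE = σ/√n = 13/√25 = 2.6000
z = (x̄−μ₀)/SE = (54.48−57)/2.6000 = -0.9692
p-value (two-sided) = 0.33243
At α=0.01: p ≥ α → fail to reject H₀

reject H₀: no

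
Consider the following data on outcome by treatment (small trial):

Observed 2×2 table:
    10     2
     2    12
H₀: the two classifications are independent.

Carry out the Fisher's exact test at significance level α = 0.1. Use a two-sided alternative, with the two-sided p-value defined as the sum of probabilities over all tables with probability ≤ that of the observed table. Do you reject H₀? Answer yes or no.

Margins: r₁=12, r₂=14, c₁=12, c₂=14, n=26
p_obs = C(12,10)·C(14,2)/C(26,12); sum pmf over tables with pmf ≤ p_obs
p-value (two-sided) = 0.00110
At α=0.1: p < α → reject H₀

reject H₀: yes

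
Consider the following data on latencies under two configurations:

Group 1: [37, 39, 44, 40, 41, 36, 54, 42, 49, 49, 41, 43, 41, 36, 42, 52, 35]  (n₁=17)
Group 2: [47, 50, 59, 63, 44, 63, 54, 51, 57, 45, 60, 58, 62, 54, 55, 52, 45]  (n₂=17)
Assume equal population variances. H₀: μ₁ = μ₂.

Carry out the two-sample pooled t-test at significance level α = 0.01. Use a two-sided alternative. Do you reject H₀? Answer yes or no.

x̄₁=42.412, s₁=5.624, n₁=17
x̄₂=54.059, s₂=6.388, n₂=17
s_p² = [16·5.624² + 16·6.388²]/32 = 36.2206
SE = √(s_p²·(1/17+1/17)) = 2.0643
t = (42.412−54.059)/2.0643 = -5.6422
df = 32
p-value (two-sided) = 0.00000
At α=0.01: p < α → reject H₀

reject H₀: yes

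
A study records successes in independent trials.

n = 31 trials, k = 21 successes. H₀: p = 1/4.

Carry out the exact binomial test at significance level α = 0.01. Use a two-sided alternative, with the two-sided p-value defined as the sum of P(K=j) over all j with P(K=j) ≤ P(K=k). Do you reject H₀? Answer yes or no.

reject H₀: yes

Exact binomial: n=31, k=21, p₀=1/4=0.2500
P(X=j) = C(n,j)·p₀^j·(1−p₀)^(n−j); p = Σ P(X=j) over j with P(X=j) ≤ P(X=21)
p-value (two-sided) = 0.00000
At α=0.01: p < α → reject H₀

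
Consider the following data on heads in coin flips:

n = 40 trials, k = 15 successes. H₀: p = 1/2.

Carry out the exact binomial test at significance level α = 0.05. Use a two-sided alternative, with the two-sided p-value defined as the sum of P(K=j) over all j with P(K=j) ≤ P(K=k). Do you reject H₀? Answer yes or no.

Exact binomial: n=40, k=15, p₀=1/2=0.5000
P(X=j) = C(n,j)·p₀^j·(1−p₀)^(n−j); p = Σ P(X=j) over j with P(X=j) ≤ P(X=15)
p-value (two-sided) = 0.15386
At α=0.05: p ≥ α → fail to reject H₀

reject H₀: no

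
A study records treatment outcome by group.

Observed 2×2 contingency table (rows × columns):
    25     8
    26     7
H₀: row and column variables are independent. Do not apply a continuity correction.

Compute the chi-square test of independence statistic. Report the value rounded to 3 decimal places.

test statistic = 0.086

Row totals [33, 33], col totals [51, 15], n=66
χ² = (25−25.50)²/25.50 + (8−7.50)²/7.50 + (26−25.50)²/25.50 + (7−7.50)²/7.50 = 0.0863
df = 1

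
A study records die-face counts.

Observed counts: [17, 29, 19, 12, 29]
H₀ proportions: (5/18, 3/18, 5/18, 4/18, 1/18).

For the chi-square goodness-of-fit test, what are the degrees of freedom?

df = k − 1 = 5 − 1 = 4

degrees of freedom = 4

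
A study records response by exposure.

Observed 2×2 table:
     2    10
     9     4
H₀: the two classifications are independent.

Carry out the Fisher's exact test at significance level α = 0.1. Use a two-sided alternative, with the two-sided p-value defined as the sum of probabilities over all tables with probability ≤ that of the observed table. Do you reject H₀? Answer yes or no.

Margins: r₁=12, r₂=13, c₁=11, c₂=14, n=25
p_obs = C(12,2)·C(13,9)/C(25,11); sum pmf over tables with pmf ≤ p_obs
p-value (two-sided) = 0.01542
At α=0.1: p < α → reject H₀

reject H₀: yes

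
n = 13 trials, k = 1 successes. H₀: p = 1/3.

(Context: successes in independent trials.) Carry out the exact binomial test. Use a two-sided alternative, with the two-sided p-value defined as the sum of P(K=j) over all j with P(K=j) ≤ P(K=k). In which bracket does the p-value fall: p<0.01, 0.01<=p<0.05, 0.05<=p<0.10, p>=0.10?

p-value bracket: 0.05<=p<0.10

Exact binomial: n=13, k=1, p₀=1/3=0.3333
P(X=j) = C(n,j)·p₀^j·(1−p₀)^(n−j); p = Σ P(X=j) over j with P(X=j) ≤ P(X=1)
p-value (two-sided) = 0.07319
→ bracket: 0.05<=p<0.10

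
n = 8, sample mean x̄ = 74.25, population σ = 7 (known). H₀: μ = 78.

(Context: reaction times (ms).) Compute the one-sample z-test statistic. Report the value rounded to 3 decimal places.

test statistic = -1.515

SE = σ/√n = 7/√8 = 2.4749
z = (x̄−μ₀)/SE = (74.25−78)/2.4749 = -1.5152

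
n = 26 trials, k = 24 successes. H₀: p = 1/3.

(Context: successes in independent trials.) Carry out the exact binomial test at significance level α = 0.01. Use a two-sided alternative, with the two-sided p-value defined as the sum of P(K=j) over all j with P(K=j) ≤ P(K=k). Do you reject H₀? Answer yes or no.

Exact binomial: n=26, k=24, p₀=1/3=0.3333
P(X=j) = C(n,j)·p₀^j·(1−p₀)^(n−j); p = Σ P(X=j) over j with P(X=j) ≤ P(X=24)
p-value (two-sided) = 0.00000
At α=0.01: p < α → reject H₀

reject H₀: yes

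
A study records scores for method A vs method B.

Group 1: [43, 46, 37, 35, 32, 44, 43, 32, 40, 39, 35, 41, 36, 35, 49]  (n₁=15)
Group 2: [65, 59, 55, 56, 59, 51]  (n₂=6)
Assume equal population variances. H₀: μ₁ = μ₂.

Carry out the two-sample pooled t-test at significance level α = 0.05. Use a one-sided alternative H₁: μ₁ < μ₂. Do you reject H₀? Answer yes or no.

x̄₁=39.133, s₁=5.139, n₁=15
x̄₂=57.500, s₂=4.722, n₂=6
s_p² = [14·5.139² + 5·4.722²]/19 = 25.3281
SE = √(s_p²·(1/15+1/6)) = 2.4310
t = (39.133−57.500)/2.4310 = -7.5551
df = 19
p-value (one-sided, H₁ less) = 0.00000
At α=0.05: p < α → reject H₀

reject H₀: yes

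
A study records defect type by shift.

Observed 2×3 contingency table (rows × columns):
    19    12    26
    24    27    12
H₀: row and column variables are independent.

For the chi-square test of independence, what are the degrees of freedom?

df = (r−1)(c−1) = (2−1)·(3−1) = 2

degrees of freedom = 2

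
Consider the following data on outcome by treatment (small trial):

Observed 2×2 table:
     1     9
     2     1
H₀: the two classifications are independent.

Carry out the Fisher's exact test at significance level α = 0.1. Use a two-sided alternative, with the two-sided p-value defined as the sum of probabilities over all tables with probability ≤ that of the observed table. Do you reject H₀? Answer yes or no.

reject H₀: no

Margins: r₁=10, r₂=3, c₁=3, c₂=10, n=13
p_obs = C(10,1)·C(3,2)/C(13,3); sum pmf over tables with pmf ≤ p_obs
p-value (two-sided) = 0.10839
At α=0.1: p ≥ α → fail to reject H₀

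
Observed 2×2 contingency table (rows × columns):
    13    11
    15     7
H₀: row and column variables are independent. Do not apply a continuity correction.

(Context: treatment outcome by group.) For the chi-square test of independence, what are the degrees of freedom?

degrees of freedom = 1

df = (r−1)(c−1) = (2−1)·(2−1) = 1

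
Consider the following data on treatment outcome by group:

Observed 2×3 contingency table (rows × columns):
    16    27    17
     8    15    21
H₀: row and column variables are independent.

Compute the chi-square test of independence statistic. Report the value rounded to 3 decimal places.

Row totals [60, 44], col totals [24, 42, 38], n=104
χ² = (16−13.85)²/13.85 + (27−24.23)²/24.23 + (17−21.92)²/21.92 + (8−10.15)²/10.15 + (15−17.77)²/17.77 + (21−16.08)²/16.08 = 4.1530
df = 2

test statistic = 4.153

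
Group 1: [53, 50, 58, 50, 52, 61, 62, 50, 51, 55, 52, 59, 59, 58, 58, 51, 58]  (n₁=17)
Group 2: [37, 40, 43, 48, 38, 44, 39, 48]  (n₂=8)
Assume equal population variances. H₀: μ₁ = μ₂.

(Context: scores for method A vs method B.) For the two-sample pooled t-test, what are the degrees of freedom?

degrees of freedom = 23

df = n₁ + n₂ − 2 = 17 + 8 − 2 = 23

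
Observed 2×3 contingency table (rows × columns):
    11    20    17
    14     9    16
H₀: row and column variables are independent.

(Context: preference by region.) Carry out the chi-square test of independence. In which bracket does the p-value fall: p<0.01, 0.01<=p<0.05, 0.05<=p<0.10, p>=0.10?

Row totals [48, 39], col totals [25, 29, 33], n=87
χ² = (11−13.79)²/13.79 + (20−16.00)²/16.00 + (17−18.21)²/18.21 + (14−11.21)²/11.21 + (9−13.00)²/13.00 + (16−14.79)²/14.79 = 3.6710
df = 2
p-value (upper-tail) = 0.15954
→ bracket: p>=0.10

p-value bracket: p>=0.10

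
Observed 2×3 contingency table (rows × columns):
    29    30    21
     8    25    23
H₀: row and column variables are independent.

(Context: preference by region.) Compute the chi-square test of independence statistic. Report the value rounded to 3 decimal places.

Row totals [80, 56], col totals [37, 55, 44], n=136
χ² = (29−21.76)²/21.76 + (30−32.35)²/32.35 + (21−25.88)²/25.88 + (8−15.24)²/15.24 + (25−22.65)²/22.65 + (23−18.12)²/18.12 = 8.4936
df = 2

test statistic = 8.494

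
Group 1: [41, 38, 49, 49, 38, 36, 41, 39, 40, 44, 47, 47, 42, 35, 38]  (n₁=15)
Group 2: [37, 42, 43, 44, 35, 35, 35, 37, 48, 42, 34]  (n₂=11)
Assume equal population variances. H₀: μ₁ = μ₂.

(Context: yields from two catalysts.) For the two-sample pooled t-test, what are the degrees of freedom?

degrees of freedom = 24

df = n₁ + n₂ − 2 = 15 + 11 − 2 = 24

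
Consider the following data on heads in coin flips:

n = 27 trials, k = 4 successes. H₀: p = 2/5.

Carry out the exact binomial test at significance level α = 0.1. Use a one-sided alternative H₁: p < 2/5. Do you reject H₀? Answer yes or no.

Exact binomial: n=27, k=4, p₀=2/5=0.4000
P(X≤4) from Σ C(n,i)·p₀^i·(1−p₀)^(n−i)
p-value (one-sided, H₁ less) = 0.00461
At α=0.1: p < α → reject H₀

reject H₀: yes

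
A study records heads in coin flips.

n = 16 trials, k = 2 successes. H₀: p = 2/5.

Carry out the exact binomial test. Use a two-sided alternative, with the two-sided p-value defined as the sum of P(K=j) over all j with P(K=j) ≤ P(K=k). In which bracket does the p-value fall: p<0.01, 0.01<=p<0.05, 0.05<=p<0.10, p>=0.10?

Exact binomial: n=16, k=2, p₀=2/5=0.4000
P(X=j) = C(n,j)·p₀^j·(1−p₀)^(n−j); p = Σ P(X=j) over j with P(X=j) ≤ P(X=2)
p-value (two-sided) = 0.03748
→ bracket: 0.01<=p<0.05

p-value bracket: 0.01<=p<0.05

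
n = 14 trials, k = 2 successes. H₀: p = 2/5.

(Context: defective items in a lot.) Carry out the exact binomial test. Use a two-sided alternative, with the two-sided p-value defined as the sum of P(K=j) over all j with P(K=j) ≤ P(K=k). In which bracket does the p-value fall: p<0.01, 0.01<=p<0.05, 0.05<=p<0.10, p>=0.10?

p-value bracket: 0.05<=p<0.10

Exact binomial: n=14, k=2, p₀=2/5=0.4000
P(X=j) = C(n,j)·p₀^j·(1−p₀)^(n−j); p = Σ P(X=j) over j with P(X=j) ≤ P(X=2)
p-value (two-sided) = 0.05730
→ bracket: 0.05<=p<0.10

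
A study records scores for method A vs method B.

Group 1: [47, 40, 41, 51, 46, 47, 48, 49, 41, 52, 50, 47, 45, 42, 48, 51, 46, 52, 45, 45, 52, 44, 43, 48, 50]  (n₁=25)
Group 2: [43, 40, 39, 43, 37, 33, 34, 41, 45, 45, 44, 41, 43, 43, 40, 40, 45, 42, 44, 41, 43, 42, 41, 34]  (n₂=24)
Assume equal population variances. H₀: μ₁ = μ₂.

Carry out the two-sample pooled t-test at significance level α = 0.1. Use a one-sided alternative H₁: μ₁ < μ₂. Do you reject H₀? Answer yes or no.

reject H₀: no

x̄₁=46.800, s₁=3.629, n₁=25
x̄₂=40.958, s₂=3.445, n₂=24
s_p² = [24·3.629² + 23·3.445²]/47 = 12.5310
SE = √(s_p²·(1/25+1/24)) = 1.0116
t = (46.800−40.958)/1.0116 = 5.7746
df = 47
p-value (one-sided, H₁ less) = 1.00000
At α=0.1: p ≥ α → fail to reject H₀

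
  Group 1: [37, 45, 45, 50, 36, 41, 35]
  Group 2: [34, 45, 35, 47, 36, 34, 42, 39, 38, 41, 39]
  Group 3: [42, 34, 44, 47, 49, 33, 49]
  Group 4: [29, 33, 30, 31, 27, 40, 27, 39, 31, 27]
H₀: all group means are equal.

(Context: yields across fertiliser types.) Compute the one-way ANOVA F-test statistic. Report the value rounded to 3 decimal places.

Group means [41.29, 39.09, 42.57, 31.40], grand mean 38.029
SSB = Σnᵢ(x̄ᵢ−x̄)² = 670.519; SSW = ΣΣ(x−x̄ᵢ)² = 848.452
MSB = 670.519/3 = 223.5065; MSW = 848.452/31 = 27.3694
F = MSB/MSW = 8.1663
df = (3, 31)

test statistic = 8.166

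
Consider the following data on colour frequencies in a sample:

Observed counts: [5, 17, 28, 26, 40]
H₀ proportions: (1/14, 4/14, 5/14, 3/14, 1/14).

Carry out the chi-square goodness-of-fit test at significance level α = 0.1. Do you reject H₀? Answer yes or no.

n = 116; E_i = n·p_i = [8.29, 33.14, 41.43, 24.86, 8.29]
χ² = (5−8.29)²/8.29 + (17−33.14)²/33.14 + (28−41.43)²/41.43 + (26−24.86)²/24.86 + (40−8.29)²/8.29 = 134.9601
df = 4
p-value (upper-tail) = 0.00000
At α=0.1: p < α → reject H₀

reject H₀: yes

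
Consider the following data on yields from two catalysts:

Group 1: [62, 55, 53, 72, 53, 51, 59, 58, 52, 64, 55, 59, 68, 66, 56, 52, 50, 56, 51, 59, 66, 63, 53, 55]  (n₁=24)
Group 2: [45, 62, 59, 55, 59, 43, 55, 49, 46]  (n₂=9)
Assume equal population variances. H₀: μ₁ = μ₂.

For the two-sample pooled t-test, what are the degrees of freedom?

degrees of freedom = 31

df = n₁ + n₂ − 2 = 24 + 9 − 2 = 31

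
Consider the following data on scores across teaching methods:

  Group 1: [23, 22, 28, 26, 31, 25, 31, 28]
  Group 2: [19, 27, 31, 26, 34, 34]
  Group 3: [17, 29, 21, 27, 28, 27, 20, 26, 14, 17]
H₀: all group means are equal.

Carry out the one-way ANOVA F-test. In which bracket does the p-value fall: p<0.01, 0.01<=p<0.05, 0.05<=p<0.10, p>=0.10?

p-value bracket: 0.05<=p<0.10

Group means [26.75, 28.50, 22.60], grand mean 25.458
SSB = Σnᵢ(x̄ᵢ−x̄)² = 150.558; SSW = ΣΣ(x−x̄ᵢ)² = 511.400
MSB = 150.558/2 = 75.2792; MSW = 511.400/21 = 24.3524
F = MSB/MSW = 3.0912
df = (2, 21)
p-value (upper-tail) = 0.06657
→ bracket: 0.05<=p<0.10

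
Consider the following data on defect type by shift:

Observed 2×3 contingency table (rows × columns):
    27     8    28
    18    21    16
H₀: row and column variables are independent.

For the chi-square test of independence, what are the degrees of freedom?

df = (r−1)(c−1) = (2−1)·(3−1) = 2

degrees of freedom = 2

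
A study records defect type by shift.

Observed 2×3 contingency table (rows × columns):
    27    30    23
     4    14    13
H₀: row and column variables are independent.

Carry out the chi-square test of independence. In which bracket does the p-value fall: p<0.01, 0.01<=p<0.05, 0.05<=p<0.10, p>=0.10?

Row totals [80, 31], col totals [31, 44, 36], n=111
χ² = (27−22.34)²/22.34 + (30−31.71)²/31.71 + (23−25.95)²/25.95 + (4−8.66)²/8.66 + (14−12.29)²/12.29 + (13−10.05)²/10.05 = 5.0052
df = 2
p-value (upper-tail) = 0.08187
→ bracket: 0.05<=p<0.10

p-value bracket: 0.05<=p<0.10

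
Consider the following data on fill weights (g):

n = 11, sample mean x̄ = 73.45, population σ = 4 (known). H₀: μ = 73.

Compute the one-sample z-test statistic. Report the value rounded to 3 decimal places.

test statistic = 0.373

SE = σ/√n = 4/√11 = 1.2060
z = (x̄−μ₀)/SE = (73.45−73)/1.2060 = 0.3731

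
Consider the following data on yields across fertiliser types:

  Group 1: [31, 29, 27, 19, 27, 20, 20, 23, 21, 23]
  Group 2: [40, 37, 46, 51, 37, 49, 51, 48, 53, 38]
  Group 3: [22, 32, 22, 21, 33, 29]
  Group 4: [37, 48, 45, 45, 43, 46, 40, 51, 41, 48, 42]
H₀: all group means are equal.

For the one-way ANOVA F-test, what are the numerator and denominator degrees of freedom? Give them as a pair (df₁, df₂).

k = 4 groups, N = 37 total
df = (k−1, N−k) = (4−1, 37−4) = (3, 33)

degrees of freedom = [3, 33]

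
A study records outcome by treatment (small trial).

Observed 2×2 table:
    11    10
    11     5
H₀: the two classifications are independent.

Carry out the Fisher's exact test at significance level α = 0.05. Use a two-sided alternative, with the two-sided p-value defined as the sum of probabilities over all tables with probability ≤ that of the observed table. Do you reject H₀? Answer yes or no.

reject H₀: no

Margins: r₁=21, r₂=16, c₁=22, c₂=15, n=37
p_obs = C(21,11)·C(16,11)/C(37,22); sum pmf over tables with pmf ≤ p_obs
p-value (two-sided) = 0.50004
At α=0.05: p ≥ α → fail to reject H₀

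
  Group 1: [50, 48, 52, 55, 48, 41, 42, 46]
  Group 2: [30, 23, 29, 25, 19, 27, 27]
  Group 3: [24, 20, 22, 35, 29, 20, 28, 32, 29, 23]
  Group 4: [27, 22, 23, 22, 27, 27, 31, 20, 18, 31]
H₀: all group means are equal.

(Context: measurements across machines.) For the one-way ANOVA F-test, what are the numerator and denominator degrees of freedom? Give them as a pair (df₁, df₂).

degrees of freedom = [3, 31]

k = 4 groups, N = 35 total
df = (k−1, N−k) = (4−1, 35−4) = (3, 31)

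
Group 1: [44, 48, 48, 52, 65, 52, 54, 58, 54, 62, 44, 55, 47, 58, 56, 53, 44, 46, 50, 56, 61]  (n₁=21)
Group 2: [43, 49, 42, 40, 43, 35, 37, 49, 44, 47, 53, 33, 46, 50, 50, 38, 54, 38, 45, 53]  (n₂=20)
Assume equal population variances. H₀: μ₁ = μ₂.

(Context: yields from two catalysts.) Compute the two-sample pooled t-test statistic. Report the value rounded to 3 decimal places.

x̄₁=52.714, s₁=6.125, n₁=21
x̄₂=44.450, s₂=6.236, n₂=20
s_p² = [20·6.125² + 19·6.236²]/39 = 38.1855
SE = √(s_p²·(1/21+1/20)) = 1.9307
t = (52.714−44.450)/1.9307 = 4.2804
df = 39

test statistic = 4.280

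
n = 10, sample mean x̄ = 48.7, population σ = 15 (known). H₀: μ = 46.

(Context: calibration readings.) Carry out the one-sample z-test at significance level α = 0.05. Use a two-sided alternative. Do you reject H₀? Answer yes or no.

SE = σ/√n = 15/√10 = 4.7434
z = (x̄−μ₀)/SE = (48.7−46)/4.7434 = 0.5692
p-value (two-sided) = 0.56921
At α=0.05: p ≥ α → fail to reject H₀

reject H₀: no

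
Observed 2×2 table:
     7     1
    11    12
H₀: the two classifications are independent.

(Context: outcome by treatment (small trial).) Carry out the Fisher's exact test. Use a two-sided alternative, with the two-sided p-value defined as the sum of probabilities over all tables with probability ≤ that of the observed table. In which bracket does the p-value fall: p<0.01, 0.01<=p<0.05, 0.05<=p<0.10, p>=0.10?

Margins: r₁=8, r₂=23, c₁=18, c₂=13, n=31
p_obs = C(8,7)·C(23,11)/C(31,18); sum pmf over tables with pmf ≤ p_obs
p-value (two-sided) = 0.09535
→ bracket: 0.05<=p<0.10

p-value bracket: 0.05<=p<0.10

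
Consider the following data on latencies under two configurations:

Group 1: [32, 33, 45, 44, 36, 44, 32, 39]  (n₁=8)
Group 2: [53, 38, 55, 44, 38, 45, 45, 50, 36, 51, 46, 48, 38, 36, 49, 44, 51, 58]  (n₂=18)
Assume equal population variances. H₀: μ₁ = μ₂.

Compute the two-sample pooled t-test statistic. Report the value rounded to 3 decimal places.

test statistic = -2.843

x̄₁=38.125, s₁=5.643, n₁=8
x̄₂=45.833, s₂=6.662, n₂=18
s_p² = [7·5.643² + 17·6.662²]/24 = 40.7240
SE = √(s_p²·(1/8+1/18)) = 2.7116
t = (38.125−45.833)/2.7116 = -2.8427
df = 24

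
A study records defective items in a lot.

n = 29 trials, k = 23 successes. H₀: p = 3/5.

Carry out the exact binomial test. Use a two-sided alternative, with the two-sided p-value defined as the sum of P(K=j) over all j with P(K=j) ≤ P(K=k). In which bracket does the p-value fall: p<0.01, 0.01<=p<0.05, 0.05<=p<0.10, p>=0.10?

Exact binomial: n=29, k=23, p₀=3/5=0.6000
P(X=j) = C(n,j)·p₀^j·(1−p₀)^(n−j); p = Σ P(X=j) over j with P(X=j) ≤ P(X=23)
p-value (two-sided) = 0.03681
→ bracket: 0.01<=p<0.05

p-value bracket: 0.01<=p<0.05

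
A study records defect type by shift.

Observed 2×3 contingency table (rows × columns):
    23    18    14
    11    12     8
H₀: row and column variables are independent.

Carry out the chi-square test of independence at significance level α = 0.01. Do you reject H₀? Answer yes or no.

reject H₀: no

Row totals [55, 31], col totals [34, 30, 22], n=86
χ² = (23−21.74)²/21.74 + (18−19.19)²/19.19 + (14−14.07)²/14.07 + (11−12.26)²/12.26 + (12−10.81)²/10.81 + (8−7.93)²/7.93 = 0.4056
df = 2
p-value (upper-tail) = 0.81645
At α=0.01: p ≥ α → fail to reject H₀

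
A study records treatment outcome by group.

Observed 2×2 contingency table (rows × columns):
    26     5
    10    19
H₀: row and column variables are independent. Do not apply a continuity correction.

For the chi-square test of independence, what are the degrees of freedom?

degrees of freedom = 1

df = (r−1)(c−1) = (2−1)·(2−1) = 1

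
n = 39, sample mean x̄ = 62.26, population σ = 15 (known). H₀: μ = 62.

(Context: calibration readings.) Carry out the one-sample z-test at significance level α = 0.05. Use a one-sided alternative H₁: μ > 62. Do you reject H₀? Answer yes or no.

SE = σ/√n = 15/√39 = 2.4019
z = (x̄−μ₀)/SE = (62.26−62)/2.4019 = 0.1082
p-value (one-sided, H₁ greater) = 0.45690
At α=0.05: p ≥ α → fail to reject H₀

reject H₀: no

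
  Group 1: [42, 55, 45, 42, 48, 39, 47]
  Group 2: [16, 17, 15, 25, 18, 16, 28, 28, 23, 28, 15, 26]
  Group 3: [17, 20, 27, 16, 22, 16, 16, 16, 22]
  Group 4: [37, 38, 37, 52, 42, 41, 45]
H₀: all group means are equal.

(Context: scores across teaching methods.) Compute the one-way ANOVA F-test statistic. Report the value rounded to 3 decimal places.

test statistic = 59.349

Group means [45.43, 21.25, 19.11, 41.71], grand mean 29.629
SSB = Σnᵢ(x̄ᵢ−x̄)² = 4607.890; SSW = ΣΣ(x−x̄ᵢ)² = 802.282
MSB = 4607.890/3 = 1535.9632; MSW = 802.282/31 = 25.8801
F = MSB/MSW = 59.3493
df = (3, 31)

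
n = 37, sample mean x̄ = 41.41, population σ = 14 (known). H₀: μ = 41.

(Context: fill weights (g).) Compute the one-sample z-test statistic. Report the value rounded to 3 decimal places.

SE = σ/√n = 14/√37 = 2.3016
z = (x̄−μ₀)/SE = (41.41−41)/2.3016 = 0.1781

test statistic = 0.178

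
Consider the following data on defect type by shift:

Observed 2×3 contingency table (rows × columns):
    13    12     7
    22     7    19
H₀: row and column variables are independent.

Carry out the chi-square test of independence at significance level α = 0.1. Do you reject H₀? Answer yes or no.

reject H₀: yes

Row totals [32, 48], col totals [35, 19, 26], n=80
χ² = (13−14.00)²/14.00 + (12−7.60)²/7.60 + (7−10.40)²/10.40 + (22−21.00)²/21.00 + (7−11.40)²/11.40 + (19−15.60)²/15.60 = 6.2172
df = 2
p-value (upper-tail) = 0.04466
At α=0.1: p < α → reject H₀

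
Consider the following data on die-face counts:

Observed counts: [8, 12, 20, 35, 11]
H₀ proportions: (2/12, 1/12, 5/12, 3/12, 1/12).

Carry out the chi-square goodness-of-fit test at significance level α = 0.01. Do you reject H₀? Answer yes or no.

n = 86; E_i = n·p_i = [14.33, 7.17, 35.83, 21.50, 7.17]
χ² = (8−14.33)²/14.33 + (12−7.17)²/7.17 + (20−35.83)²/35.83 + (35−21.50)²/21.50 + (11−7.17)²/7.17 = 23.5814
df = 4
p-value (upper-tail) = 0.00010
At α=0.01: p < α → reject H₀

reject H₀: yes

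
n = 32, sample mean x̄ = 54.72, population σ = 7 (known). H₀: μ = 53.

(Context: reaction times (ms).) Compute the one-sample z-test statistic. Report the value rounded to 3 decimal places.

SE = σ/√n = 7/√32 = 1.2374
z = (x̄−μ₀)/SE = (54.72−53)/1.2374 = 1.3900

test statistic = 1.390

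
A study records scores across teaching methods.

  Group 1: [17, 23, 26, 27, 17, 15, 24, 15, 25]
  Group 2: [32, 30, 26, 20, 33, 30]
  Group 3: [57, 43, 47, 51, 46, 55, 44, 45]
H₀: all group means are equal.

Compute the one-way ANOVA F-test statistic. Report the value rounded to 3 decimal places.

test statistic = 66.485

Group means [21.00, 28.50, 48.50], grand mean 32.522
SSB = Σnᵢ(x̄ᵢ−x̄)² = 3334.239; SSW = ΣΣ(x−x̄ᵢ)² = 501.500
MSB = 3334.239/2 = 1667.1196; MSW = 501.500/20 = 25.0750
F = MSB/MSW = 66.4853
df = (2, 20)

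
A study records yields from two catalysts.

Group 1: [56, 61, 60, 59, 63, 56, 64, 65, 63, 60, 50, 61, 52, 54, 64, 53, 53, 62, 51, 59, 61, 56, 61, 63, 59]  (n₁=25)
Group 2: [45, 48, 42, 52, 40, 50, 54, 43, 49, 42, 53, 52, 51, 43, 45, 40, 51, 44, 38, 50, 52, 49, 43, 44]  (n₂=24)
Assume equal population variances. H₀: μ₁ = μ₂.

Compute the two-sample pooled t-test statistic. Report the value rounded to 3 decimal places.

test statistic = 9.106

x̄₁=58.640, s₁=4.452, n₁=25
x̄₂=46.667, s₂=4.752, n₂=24
s_p² = [24·4.452² + 23·4.752²]/47 = 21.1722
SE = √(s_p²·(1/25+1/24)) = 1.3149
t = (58.640−46.667)/1.3149 = 9.1056
df = 47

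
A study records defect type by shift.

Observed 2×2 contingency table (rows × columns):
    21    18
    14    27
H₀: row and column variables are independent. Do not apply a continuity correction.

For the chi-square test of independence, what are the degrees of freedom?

df = (r−1)(c−1) = (2−1)·(2−1) = 1

degrees of freedom = 1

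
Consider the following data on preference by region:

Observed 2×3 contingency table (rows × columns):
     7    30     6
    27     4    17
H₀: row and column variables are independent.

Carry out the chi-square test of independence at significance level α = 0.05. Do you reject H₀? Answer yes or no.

Row totals [43, 48], col totals [34, 34, 23], n=91
χ² = (7−16.07)²/16.07 + (30−16.07)²/16.07 + (6−10.87)²/10.87 + (27−17.93)²/17.93 + (4−17.93)²/17.93 + (17−12.13)²/12.13 = 36.7441
df = 2
p-value (upper-tail) = 0.00000
At α=0.05: p < α → reject H₀

reject H₀: yes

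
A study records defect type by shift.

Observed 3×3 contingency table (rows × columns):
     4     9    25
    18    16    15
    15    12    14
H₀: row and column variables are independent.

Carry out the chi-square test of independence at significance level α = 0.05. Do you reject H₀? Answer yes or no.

reject H₀: yes

Row totals [38, 49, 41], col totals [37, 37, 54], n=128
χ² = (4−10.98)²/10.98 + (9−10.98)²/10.98 + (25−16.03)²/16.03 + (18−14.16)²/14.16 + (16−14.16)²/14.16 + (15−20.67)²/20.67 + (15−11.85)²/11.85 + (12−11.85)²/11.85 + (14−17.30)²/17.30 = 14.1168
df = 4
p-value (upper-tail) = 0.00693
At α=0.05: p < α → reject H₀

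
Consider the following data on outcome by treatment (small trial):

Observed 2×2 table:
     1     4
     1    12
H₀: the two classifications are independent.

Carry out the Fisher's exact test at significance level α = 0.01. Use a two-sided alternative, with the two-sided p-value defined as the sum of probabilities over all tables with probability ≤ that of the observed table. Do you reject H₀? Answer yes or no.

reject H₀: no

Margins: r₁=5, r₂=13, c₁=2, c₂=16, n=18
p_obs = C(5,1)·C(13,1)/C(18,2); sum pmf over tables with pmf ≤ p_obs
p-value (two-sided) = 0.49020
At α=0.01: p ≥ α → fail to reject H₀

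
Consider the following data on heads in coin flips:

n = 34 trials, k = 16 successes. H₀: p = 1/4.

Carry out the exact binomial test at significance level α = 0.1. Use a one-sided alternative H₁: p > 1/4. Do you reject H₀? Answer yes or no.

Exact binomial: n=34, k=16, p₀=1/4=0.2500
P(X≥16) from Σ C(n,i)·p₀^i·(1−p₀)^(n−i)
p-value (one-sided, H₁ greater) = 0.00435
At α=0.1: p < α → reject H₀

reject H₀: yes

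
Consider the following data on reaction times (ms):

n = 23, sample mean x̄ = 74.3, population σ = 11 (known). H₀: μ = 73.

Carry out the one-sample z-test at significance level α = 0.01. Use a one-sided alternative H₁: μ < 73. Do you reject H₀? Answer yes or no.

SE = σ/√n = 11/√23 = 2.2937
z = (x̄−μ₀)/SE = (74.3−73)/2.2937 = 0.5668
p-value (one-sided, H₁ less) = 0.71457
At α=0.01: p ≥ α → fail to reject H₀

reject H₀: no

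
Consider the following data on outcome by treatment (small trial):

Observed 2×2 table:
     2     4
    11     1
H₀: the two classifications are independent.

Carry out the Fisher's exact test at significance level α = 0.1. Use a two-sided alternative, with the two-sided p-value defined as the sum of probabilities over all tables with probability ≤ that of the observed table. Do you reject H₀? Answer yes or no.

reject H₀: yes

Margins: r₁=6, r₂=12, c₁=13, c₂=5, n=18
p_obs = C(6,2)·C(12,11)/C(18,13); sum pmf over tables with pmf ≤ p_obs
p-value (two-sided) = 0.02171
At α=0.1: p < α → reject H₀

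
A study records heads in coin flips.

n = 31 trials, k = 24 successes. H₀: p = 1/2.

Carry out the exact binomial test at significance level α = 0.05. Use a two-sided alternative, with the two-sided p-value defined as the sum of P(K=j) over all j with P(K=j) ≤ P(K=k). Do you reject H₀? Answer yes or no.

reject H₀: yes

Exact binomial: n=31, k=24, p₀=1/2=0.5000
P(X=j) = C(n,j)·p₀^j·(1−p₀)^(n−j); p = Σ P(X=j) over j with P(X=j) ≤ P(X=24)
p-value (two-sided) = 0.00333
At α=0.05: p < α → reject H₀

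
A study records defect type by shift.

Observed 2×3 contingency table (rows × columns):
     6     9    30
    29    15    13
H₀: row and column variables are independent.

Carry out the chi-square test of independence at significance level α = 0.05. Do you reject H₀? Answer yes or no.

Row totals [45, 57], col totals [35, 24, 43], n=102
χ² = (6−15.44)²/15.44 + (9−10.59)²/10.59 + (30−18.97)²/18.97 + (29−19.56)²/19.56 + (15−13.41)²/13.41 + (13−24.03)²/24.03 = 22.2311
df = 2
p-value (upper-tail) = 0.00001
At α=0.05: p < α → reject H₀

reject H₀: yes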